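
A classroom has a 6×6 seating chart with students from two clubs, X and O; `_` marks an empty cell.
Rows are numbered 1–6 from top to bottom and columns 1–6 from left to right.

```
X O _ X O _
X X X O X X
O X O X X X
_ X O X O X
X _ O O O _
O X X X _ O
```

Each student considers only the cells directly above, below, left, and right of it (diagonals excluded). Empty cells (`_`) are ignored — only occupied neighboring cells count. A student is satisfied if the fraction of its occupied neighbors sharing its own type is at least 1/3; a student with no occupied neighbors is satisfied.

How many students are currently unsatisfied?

Row 1: (1,1)X 1/2 ✓ · (1,2)O 0/2 ✗ · (1,4)X 0/2 ✗ · (1,5)O 0/2 ✗
Row 2: (2,1)X 2/3 ✓ · (2,2)X 3/4 ✓ · (2,3)X 1/3 ✓ · (2,4)O 0/4 ✗ · (2,5)X 2/4 ✓ · (2,6)X 2/2 ✓
Row 3: (3,1)O 0/2 ✗ · (3,2)X 2/4 ✓ · (3,3)O 1/4 ✗ · (3,4)X 2/4 ✓ · (3,5)X 3/4 ✓ · (3,6)X 3/3 ✓
Row 4: (4,2)X 1/2 ✓ · (4,3)O 2/4 ✓ · (4,4)X 1/4 ✗ · (4,5)O 1/4 ✗ · (4,6)X 1/2 ✓
Row 5: (5,1)X 0/1 ✗ · (5,3)O 2/3 ✓ · (5,4)O 2/4 ✓ · (5,5)O 2/2 ✓
Row 6: (6,1)O 0/2 ✗ · (6,2)X 1/2 ✓ · (6,3)X 2/3 ✓ · (6,4)X 1/2 ✓ · (6,6)O 0/0 ✓
Unsatisfied: (1,2), (1,4), (1,5), (2,4), (3,1), (3,3), (4,4), (4,5), (5,1), (6,1) — 10 in total.

10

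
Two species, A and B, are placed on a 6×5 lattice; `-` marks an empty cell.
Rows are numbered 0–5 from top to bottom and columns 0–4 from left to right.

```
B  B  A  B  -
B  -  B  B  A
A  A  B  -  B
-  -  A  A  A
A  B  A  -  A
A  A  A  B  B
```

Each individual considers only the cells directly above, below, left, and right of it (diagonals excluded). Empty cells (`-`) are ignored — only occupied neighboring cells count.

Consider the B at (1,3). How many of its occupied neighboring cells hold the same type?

Occupied neighbors of (1,3): (0,3)=B, (1,2)=B, (1,4)=A.
Same type (B): 2 of 3.

2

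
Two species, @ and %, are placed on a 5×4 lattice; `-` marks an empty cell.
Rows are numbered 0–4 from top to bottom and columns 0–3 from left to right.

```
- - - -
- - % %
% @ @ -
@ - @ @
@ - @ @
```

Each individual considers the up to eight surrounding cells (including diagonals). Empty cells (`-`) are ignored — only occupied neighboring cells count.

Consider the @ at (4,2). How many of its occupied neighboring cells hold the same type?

Occupied neighbors of (4,2): (3,2)=@, (3,3)=@, (4,3)=@.
Same type (@): 3 of 3.

3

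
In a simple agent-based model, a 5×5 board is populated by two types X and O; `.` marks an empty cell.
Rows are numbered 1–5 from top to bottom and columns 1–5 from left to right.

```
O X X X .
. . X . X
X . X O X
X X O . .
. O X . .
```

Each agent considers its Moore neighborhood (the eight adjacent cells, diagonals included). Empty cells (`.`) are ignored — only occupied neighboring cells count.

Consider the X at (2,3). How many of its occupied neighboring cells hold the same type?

4

Occupied neighbors of (2,3): (1,2)=X, (1,3)=X, (1,4)=X, (3,3)=X, (3,4)=O.
Same type (X): 4 of 5.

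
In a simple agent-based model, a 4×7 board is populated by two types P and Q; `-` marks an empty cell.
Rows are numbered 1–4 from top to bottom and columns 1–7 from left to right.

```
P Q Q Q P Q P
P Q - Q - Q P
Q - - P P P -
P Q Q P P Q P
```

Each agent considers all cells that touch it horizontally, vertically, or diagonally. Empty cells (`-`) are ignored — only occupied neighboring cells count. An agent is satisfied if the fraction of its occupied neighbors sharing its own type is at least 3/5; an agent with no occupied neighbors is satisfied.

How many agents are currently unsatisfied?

Row 1: (1,1)P 1/3 not · (1,2)Q 2/4 not · (1,3)Q 4/4 satisfied · (1,4)Q 2/3 satisfied · (1,5)P 0/4 not · (1,6)Q 1/4 not · (1,7)P 1/3 not
Row 2: (2,1)P 1/4 not · (2,2)Q 3/5 satisfied · (2,4)Q 2/5 not · (2,6)Q 1/6 not · (2,7)P 2/4 not
Row 3: (3,1)Q 2/4 not · (3,4)P 3/5 satisfied · (3,5)P 4/7 not · (3,6)P 4/6 satisfied
Row 4: (4,1)P 0/2 not · (4,2)Q 2/3 satisfied · (4,3)Q 1/3 not · (4,4)P 3/4 satisfied · (4,5)P 4/5 satisfied · (4,6)Q 0/4 not · (4,7)P 1/2 not
Unsatisfied: (1,1), (1,2), (1,5), (1,6), (1,7), (2,1), (2,4), (2,6), (2,7), (3,1), (3,5), (4,1), (4,3), (4,6), (4,7) — 15 in total.

15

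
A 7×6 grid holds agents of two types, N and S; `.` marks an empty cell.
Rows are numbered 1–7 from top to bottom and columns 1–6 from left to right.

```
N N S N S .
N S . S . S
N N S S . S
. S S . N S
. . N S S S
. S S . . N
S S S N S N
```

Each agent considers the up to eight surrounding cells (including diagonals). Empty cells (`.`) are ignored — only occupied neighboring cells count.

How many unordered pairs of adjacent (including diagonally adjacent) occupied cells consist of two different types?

31

Scan each occupied cell's neighbors to the right and below (and the two forward diagonals) so each pair is counted once.
From row 1: 6 unlike of 13 pairs (running 6/13).
From row 2: 3 unlike of 9 pairs (running 9/22).
From row 3: 6 unlike of 12 pairs (running 15/34).
From row 4: 6 unlike of 10 pairs (running 21/44).
From row 5: 5 unlike of 8 pairs (running 26/52).
From row 6: 2 unlike of 9 pairs (running 28/61).
From row 7: 3 unlike of 5 pairs (running 31/66).
Total adjacent occupied pairs: 66; unlike-type pairs: 31.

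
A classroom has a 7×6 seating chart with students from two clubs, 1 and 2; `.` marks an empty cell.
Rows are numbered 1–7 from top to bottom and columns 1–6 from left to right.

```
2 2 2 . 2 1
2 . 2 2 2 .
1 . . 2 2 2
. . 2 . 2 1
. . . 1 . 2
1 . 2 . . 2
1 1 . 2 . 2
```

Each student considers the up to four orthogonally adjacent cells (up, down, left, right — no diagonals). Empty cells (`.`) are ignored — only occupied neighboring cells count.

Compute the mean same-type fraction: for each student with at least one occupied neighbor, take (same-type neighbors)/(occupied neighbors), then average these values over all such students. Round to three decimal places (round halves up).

0.738

(1,1)2 2/2
(1,2)2 2/2
(1,3)2 2/2
(1,5)2 1/2
(1,6)1 0/1
(2,1)2 1/2
(2,3)2 2/2
(2,4)2 3/3
(2,5)2 3/3
(3,1)1 0/1
(3,4)2 2/2
(3,5)2 4/4
(3,6)2 1/2
(4,3)2 — no occupied neighbors
(4,5)2 1/2
(4,6)1 0/3
(5,4)1 — no occupied neighbors
(5,6)2 1/2
(6,1)1 1/1
(6,3)2 — no occupied neighbors
(6,6)2 2/2
(7,1)1 2/2
(7,2)1 1/1
(7,4)2 — no occupied neighbors
(7,6)2 1/1
Sum over 21 students: 2/2 + 2/2 + 2/2 + 1/2 + 0/1 + 1/2 + 2/2 + 3/3 + 3/3 + 0/1 + 2/2 + 4/4 + 1/2 + 1/2 + 0/3 + 1/2 + 1/1 + 2/2 + 2/2 + 1/1 + 1/1 = 31/2; mean = 31/2 ÷ 21 = 31/42 = 0.738095… → 0.738.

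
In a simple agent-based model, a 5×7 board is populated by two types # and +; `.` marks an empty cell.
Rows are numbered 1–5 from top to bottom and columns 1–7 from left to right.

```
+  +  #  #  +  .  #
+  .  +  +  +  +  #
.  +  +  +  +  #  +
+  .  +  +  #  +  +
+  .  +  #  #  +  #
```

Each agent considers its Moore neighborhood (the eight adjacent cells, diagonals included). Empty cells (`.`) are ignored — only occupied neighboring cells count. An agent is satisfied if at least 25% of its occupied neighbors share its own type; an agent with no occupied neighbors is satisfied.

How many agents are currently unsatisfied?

(1,1)+ 2/2 ok
(1,2)+ 3/4 ok
(1,3)# 1/4 ok
(1,4)# 1/5 unhappy
(1,5)+ 3/4 ok
(1,7)# 1/2 ok
(2,1)+ 3/3 ok
(2,3)+ 5/7 ok
(2,4)+ 6/8 ok
(2,5)+ 5/7 ok
(2,6)+ 4/7 ok
(2,7)# 2/4 ok
(3,2)+ 5/5 ok
(3,3)+ 6/6 ok
(3,4)+ 7/8 ok
(3,5)+ 6/8 ok
(3,6)# 2/8 ok
(3,7)+ 3/5 ok
(4,1)+ 2/2 ok
(4,3)+ 5/6 ok
(4,4)+ 5/8 ok
(4,5)# 3/8 ok
(4,6)+ 4/8 ok
(4,7)+ 3/5 ok
(5,1)+ 1/1 ok
(5,3)+ 2/3 ok
(5,4)# 2/5 ok
(5,5)# 2/5 ok
(5,6)+ 2/5 ok
(5,7)# 0/3 unhappy
Unsatisfied: (1,4), (5,7) — 2 in total.

2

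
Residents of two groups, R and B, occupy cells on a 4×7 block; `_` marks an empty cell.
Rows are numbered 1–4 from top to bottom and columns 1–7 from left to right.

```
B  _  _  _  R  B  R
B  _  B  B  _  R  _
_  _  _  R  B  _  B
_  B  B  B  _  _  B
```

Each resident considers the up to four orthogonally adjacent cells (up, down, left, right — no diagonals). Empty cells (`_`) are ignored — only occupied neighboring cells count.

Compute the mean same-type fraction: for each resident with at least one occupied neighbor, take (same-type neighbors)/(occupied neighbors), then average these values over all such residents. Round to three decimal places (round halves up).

Row 1: (1,1)B 1/1 · (1,5)R 0/1 · (1,6)B 0/3 · (1,7)R 0/1
Row 2: (2,1)B 1/1 · (2,3)B 1/1 · (2,4)B 1/2 · (2,6)R 0/1
Row 3: (3,4)R 0/3 · (3,5)B 0/1 · (3,7)B 1/1
Row 4: (4,2)B 1/1 · (4,3)B 2/2 · (4,4)B 1/2 · (4,7)B 1/1
Sum over 15 residents: 1/1 + 0/1 + 0/3 + 0/1 + 1/1 + 1/1 + 1/2 + 0/1 + 0/3 + 0/1 + 1/1 + 1/1 + 2/2 + 1/2 + 1/1 = 8; mean = 8 ÷ 15 = 8/15 = 0.533333… → 0.533.

0.533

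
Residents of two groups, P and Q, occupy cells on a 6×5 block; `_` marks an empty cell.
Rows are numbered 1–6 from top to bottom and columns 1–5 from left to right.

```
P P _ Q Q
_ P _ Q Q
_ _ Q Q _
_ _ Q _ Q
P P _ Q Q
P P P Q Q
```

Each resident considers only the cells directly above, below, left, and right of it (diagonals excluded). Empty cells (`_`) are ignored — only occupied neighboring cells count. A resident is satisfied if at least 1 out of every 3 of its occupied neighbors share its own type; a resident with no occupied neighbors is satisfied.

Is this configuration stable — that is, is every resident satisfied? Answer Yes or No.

Yes

(1,1)P 1/1 satisfied
(1,2)P 2/2 satisfied
(1,4)Q 2/2 satisfied
(1,5)Q 2/2 satisfied
(2,2)P 1/1 satisfied
(2,4)Q 3/3 satisfied
(2,5)Q 2/2 satisfied
(3,3)Q 2/2 satisfied
(3,4)Q 2/2 satisfied
(4,3)Q 1/1 satisfied
(4,5)Q 1/1 satisfied
(5,1)P 2/2 satisfied
(5,2)P 2/2 satisfied
(5,4)Q 2/2 satisfied
(5,5)Q 3/3 satisfied
(6,1)P 2/2 satisfied
(6,2)P 3/3 satisfied
(6,3)P 1/2 satisfied
(6,4)Q 2/3 satisfied
(6,5)Q 2/2 satisfied
All meet the threshold, so the configuration is stable.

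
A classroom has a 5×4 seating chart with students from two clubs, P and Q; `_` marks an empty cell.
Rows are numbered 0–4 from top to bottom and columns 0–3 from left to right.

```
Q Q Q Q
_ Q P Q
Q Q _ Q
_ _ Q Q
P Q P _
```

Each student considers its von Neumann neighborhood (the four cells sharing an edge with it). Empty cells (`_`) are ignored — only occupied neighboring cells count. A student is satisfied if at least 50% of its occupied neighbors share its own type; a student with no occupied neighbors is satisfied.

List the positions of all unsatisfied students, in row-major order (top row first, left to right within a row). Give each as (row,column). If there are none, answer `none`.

(1,2), (4,0), (4,1), (4,2)

(0,0)Q 1/1 ok
(0,1)Q 3/3 ok
(0,2)Q 2/3 ok
(0,3)Q 2/2 ok
(1,1)Q 2/3 ok
(1,2)P 0/3 unhappy
(1,3)Q 2/3 ok
(2,0)Q 1/1 ok
(2,1)Q 2/2 ok
(2,3)Q 2/2 ok
(3,2)Q 1/2 ok
(3,3)Q 2/2 ok
(4,0)P 0/1 unhappy
(4,1)Q 0/2 unhappy
(4,2)P 0/2 unhappy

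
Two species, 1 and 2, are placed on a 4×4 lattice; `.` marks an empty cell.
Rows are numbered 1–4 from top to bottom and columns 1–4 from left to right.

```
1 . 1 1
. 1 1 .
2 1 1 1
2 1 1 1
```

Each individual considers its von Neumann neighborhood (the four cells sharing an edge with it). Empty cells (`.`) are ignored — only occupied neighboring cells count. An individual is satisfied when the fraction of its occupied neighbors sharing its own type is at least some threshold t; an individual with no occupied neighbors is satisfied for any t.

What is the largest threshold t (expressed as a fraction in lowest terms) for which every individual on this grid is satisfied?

Row 1: (1,1)1 — no occupied neighbors · (1,3)1 2/2 · (1,4)1 1/1
Row 2: (2,2)1 2/2 · (2,3)1 3/3
Row 3: (3,1)2 1/2 · (3,2)1 3/4 · (3,3)1 4/4 · (3,4)1 2/2
Row 4: (4,1)2 1/2 · (4,2)1 2/3 · (4,3)1 3/3 · (4,4)1 2/2
The smallest same-type fraction is 1/2 at (3,1), which reduces to 1/2. Any threshold above that leaves this individual unsatisfied.

1/2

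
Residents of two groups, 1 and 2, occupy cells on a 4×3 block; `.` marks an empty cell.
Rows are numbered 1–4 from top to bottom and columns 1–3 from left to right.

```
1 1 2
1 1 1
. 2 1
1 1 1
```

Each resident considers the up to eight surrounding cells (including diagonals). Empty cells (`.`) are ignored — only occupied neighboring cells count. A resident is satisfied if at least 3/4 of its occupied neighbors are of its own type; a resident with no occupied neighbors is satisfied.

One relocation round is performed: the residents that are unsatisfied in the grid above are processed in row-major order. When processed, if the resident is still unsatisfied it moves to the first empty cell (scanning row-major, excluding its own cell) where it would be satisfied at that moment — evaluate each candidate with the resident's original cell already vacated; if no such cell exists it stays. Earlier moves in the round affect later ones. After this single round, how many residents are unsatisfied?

4

Initially unsatisfied (in order): (1,3), (2,2), (2,3), (3,2), (4,1), (4,3).
  (1,3): no empty cell satisfies it; stays.
  (2,2) → (3,1).
  (2,3): no empty cell satisfies it; stays.
  (3,2): no empty cell satisfies it; stays.
  (4,1) → (2,2).
  (4,3): no empty cell satisfies it; stays.
Resulting grid:
1 1 2
1 1 1
1 2 1
. 1 1
Unsatisfied now: (1,3), (2,3), (3,2), (4,3).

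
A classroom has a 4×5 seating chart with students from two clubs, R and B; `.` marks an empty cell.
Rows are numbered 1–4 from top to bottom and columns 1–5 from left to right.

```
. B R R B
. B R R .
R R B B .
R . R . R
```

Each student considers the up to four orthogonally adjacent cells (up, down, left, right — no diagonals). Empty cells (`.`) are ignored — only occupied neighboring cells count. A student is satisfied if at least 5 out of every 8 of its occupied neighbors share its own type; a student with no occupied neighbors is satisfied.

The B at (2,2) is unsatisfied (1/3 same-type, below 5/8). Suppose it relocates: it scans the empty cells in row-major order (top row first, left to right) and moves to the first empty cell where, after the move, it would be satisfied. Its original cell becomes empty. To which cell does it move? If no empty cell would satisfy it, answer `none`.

(1,1)

Vacating (2,2). Empty cells in order:
  (1,1): 1/1 same-type → satisfied — stop here.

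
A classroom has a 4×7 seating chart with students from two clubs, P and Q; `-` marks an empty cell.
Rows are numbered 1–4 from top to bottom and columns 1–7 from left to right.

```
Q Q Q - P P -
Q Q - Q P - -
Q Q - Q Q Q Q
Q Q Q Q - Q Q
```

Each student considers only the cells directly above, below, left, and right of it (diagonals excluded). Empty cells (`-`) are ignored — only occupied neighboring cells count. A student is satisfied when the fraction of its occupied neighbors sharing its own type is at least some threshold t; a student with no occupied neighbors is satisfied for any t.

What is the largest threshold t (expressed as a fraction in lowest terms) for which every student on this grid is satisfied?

1/3

(1,1)Q 2/2
(1,2)Q 3/3
(1,3)Q 1/1
(1,5)P 2/2
(1,6)P 1/1
(2,1)Q 3/3
(2,2)Q 3/3
(2,4)Q 1/2
(2,5)P 1/3
(3,1)Q 3/3
(3,2)Q 3/3
(3,4)Q 3/3
(3,5)Q 2/3
(3,6)Q 3/3
(3,7)Q 2/2
(4,1)Q 2/2
(4,2)Q 3/3
(4,3)Q 2/2
(4,4)Q 2/2
(4,6)Q 2/2
(4,7)Q 2/2
The smallest same-type fraction is 1/3 at (2,5), which reduces to 1/3. Any threshold above that leaves this student unsatisfied.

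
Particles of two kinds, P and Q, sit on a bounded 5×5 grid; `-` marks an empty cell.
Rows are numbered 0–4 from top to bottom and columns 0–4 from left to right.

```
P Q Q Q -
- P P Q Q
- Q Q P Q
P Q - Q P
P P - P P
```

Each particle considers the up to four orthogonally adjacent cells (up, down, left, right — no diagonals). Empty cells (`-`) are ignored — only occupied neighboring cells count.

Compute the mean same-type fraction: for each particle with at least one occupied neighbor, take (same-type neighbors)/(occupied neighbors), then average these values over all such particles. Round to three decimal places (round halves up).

Row 0: (0,0)P 0/1 · (0,1)Q 1/3 · (0,2)Q 2/3 · (0,3)Q 2/2
Row 1: (1,1)P 1/3 · (1,2)P 1/4 · (1,3)Q 2/4 · (1,4)Q 2/2
Row 2: (2,1)Q 2/3 · (2,2)Q 1/3 · (2,3)P 0/4 · (2,4)Q 1/3
Row 3: (3,0)P 1/2 · (3,1)Q 1/3 · (3,3)Q 0/3 · (3,4)P 1/3
Row 4: (4,0)P 2/2 · (4,1)P 1/2 · (4,3)P 1/2 · (4,4)P 2/2
Sum over 20 particles: 0/1 + 1/3 + 2/3 + 2/2 + 1/3 + 1/4 + 2/4 + 2/2 + 2/3 + 1/3 + 0/4 + 1/3 + 1/2 + 1/3 + 0/3 + 1/3 + 2/2 + 1/2 + 1/2 + 2/2 = 115/12; mean = 115/12 ÷ 20 = 23/48 = 0.479166… → 0.479.

0.479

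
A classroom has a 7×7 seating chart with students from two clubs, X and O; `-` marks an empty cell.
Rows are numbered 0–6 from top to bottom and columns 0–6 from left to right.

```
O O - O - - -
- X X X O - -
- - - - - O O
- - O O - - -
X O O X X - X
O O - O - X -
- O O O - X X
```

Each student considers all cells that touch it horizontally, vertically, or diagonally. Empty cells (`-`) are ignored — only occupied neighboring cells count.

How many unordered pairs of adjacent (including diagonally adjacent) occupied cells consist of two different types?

Scan each occupied cell's neighbors to the right and below (and the two forward diagonals) so each pair is counted once.
Row 0: O(0,0)–O(0,1)= O(0,0)–X(1,1)≠ O(0,1)–X(1,1)≠ O(0,1)–X(1,2)≠ O(0,3)–X(1,3)≠ O(0,3)–O(1,4)= O(0,3)–X(1,2)≠  → 5/7 unlike.
Row 1: X(1,1)–X(1,2)= X(1,2)–X(1,3)= X(1,3)–O(1,4)≠ O(1,4)–O(2,5)=  → 1/4 unlike.
Row 2: O(2,5)–O(2,6)=  → 0/1 unlike.
Row 3: O(3,2)–O(3,3)= O(3,2)–O(4,2)= O(3,2)–X(4,3)≠ O(3,2)–O(4,1)= O(3,3)–X(4,3)≠ O(3,3)–X(4,4)≠ O(3,3)–O(4,2)=  → 3/7 unlike.
Row 4: X(4,0)–O(4,1)≠ X(4,0)–O(5,0)≠ X(4,0)–O(5,1)≠ O(4,1)–O(4,2)= O(4,1)–O(5,1)= O(4,1)–O(5,0)= O(4,2)–X(4,3)≠ O(4,2)–O(5,3)= O(4,2)–O(5,1)= X(4,3)–X(4,4)= X(4,3)–O(5,3)≠ X(4,4)–X(5,5)= X(4,4)–O(5,3)≠ X(4,6)–X(5,5)=  → 6/14 unlike.
Row 5: O(5,0)–O(5,1)= O(5,0)–O(6,1)= O(5,1)–O(6,1)= O(5,1)–O(6,2)= O(5,3)–O(6,3)= O(5,3)–O(6,2)= X(5,5)–X(6,5)= X(5,5)–X(6,6)=  → 0/8 unlike.
Row 6: O(6,1)–O(6,2)= O(6,2)–O(6,3)= X(6,5)–X(6,6)=  → 0/3 unlike.
Total adjacent occupied pairs: 44; unlike-type pairs: 15.

15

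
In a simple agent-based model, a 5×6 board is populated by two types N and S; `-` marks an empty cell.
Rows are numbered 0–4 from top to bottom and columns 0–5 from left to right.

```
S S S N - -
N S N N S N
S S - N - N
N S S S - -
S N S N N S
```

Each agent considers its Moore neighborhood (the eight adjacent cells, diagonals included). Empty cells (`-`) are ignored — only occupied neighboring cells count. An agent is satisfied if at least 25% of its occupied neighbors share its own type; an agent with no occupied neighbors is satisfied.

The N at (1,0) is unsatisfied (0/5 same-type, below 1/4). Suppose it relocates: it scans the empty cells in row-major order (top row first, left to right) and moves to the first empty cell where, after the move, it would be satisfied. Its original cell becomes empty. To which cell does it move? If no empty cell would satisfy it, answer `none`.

Vacating (1,0). Empty cells in order:
  (0,4): 3/4 same-type → satisfied — stop here.

(0,4)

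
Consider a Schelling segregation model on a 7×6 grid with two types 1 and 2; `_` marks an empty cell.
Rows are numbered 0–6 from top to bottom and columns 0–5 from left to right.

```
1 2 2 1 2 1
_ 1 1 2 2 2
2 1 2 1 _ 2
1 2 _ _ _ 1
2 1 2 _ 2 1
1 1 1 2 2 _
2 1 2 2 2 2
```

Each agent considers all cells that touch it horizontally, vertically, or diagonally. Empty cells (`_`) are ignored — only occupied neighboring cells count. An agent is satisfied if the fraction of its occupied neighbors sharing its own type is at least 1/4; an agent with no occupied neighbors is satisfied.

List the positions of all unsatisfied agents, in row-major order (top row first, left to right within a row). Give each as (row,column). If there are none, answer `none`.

(0,3), (0,5), (4,0), (6,0)

Row 0: (0,0)1 1/2 ok · (0,1)2 1/4 ok · (0,2)2 2/5 ok · (0,3)1 1/5 unhappy · (0,4)2 3/5 ok · (0,5)1 0/3 unhappy
Row 1: (1,1)1 3/7 ok · (1,2)1 4/8 ok · (1,3)2 4/7 ok · (1,4)2 4/7 ok · (1,5)2 3/4 ok
Row 2: (2,0)2 1/4 ok · (2,1)1 3/6 ok · (2,2)2 2/6 ok · (2,3)1 1/4 ok · (2,5)2 2/3 ok
Row 3: (3,0)1 2/5 ok · (3,1)2 4/7 ok · (3,5)1 1/3 ok
Row 4: (4,0)2 1/5 unhappy · (4,1)1 4/7 ok · (4,2)2 2/5 ok · (4,4)2 2/4 ok · (4,5)1 1/3 ok
Row 5: (5,0)1 3/5 ok · (5,1)1 4/8 ok · (5,2)1 3/7 ok · (5,3)2 6/7 ok · (5,4)2 5/6 ok
Row 6: (6,0)2 0/3 unhappy · (6,1)1 3/5 ok · (6,2)2 2/5 ok · (6,3)2 4/5 ok · (6,4)2 4/4 ok · (6,5)2 2/2 ok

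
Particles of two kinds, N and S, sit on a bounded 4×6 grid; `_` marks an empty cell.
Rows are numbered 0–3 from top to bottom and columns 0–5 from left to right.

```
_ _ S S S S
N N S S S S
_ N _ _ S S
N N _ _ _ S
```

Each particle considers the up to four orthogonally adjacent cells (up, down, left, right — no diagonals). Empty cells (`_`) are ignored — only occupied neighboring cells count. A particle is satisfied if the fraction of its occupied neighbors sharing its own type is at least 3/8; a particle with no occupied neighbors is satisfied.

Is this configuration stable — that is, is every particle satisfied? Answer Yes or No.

(0,2)S 2/2 ✓
(0,3)S 3/3 ✓
(0,4)S 3/3 ✓
(0,5)S 2/2 ✓
(1,0)N 1/1 ✓
(1,1)N 2/3 ✓
(1,2)S 2/3 ✓
(1,3)S 3/3 ✓
(1,4)S 4/4 ✓
(1,5)S 3/3 ✓
(2,1)N 2/2 ✓
(2,4)S 2/2 ✓
(2,5)S 3/3 ✓
(3,0)N 1/1 ✓
(3,1)N 2/2 ✓
(3,5)S 1/1 ✓
All meet the threshold, so the configuration is stable.

Yes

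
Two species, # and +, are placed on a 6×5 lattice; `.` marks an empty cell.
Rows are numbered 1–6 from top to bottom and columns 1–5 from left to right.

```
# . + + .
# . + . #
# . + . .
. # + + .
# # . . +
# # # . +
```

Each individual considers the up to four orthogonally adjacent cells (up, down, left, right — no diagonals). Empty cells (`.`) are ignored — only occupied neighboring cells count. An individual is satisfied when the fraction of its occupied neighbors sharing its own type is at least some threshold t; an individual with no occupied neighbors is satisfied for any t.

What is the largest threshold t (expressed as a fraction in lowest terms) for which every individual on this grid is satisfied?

(1,1)# 1/1
(1,3)+ 2/2
(1,4)+ 1/1
(2,1)# 2/2
(2,3)+ 2/2
(2,5)# — no occupied neighbors
(3,1)# 1/1
(3,3)+ 2/2
(4,2)# 1/2
(4,3)+ 2/3
(4,4)+ 1/1
(5,1)# 2/2
(5,2)# 3/3
(5,5)+ 1/1
(6,1)# 2/2
(6,2)# 3/3
(6,3)# 1/1
(6,5)+ 1/1
The smallest same-type fraction is 1/2 at (4,2), which reduces to 1/2. Any threshold above that leaves this individual unsatisfied.

1/2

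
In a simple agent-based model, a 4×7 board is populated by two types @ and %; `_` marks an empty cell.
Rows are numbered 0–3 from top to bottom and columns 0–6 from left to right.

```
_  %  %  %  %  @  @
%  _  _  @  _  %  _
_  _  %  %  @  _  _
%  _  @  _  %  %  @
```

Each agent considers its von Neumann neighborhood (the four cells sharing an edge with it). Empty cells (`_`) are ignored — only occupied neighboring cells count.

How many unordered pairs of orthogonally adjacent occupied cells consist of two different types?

Scan each occupied cell's neighbors to the right and below so each pair is counted once.
From row 0: 3 unlike of 7 pairs (running 3/7).
From row 1: 1 unlike of 1 pairs (running 4/8).
From row 2: 3 unlike of 4 pairs (running 7/12).
From row 3: 1 unlike of 2 pairs (running 8/14).
Total adjacent occupied pairs: 14; unlike-type pairs: 8.

8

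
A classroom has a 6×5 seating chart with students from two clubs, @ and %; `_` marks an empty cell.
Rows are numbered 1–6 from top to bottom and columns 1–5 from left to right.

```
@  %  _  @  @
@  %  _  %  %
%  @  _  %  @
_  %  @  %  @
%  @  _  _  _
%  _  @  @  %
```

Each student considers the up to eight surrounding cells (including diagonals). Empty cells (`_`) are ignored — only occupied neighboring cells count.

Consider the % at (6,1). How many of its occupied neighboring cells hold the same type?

Occupied neighbors of (6,1): (5,1)=%, (5,2)=@.
Same type (%): 1 of 2.

1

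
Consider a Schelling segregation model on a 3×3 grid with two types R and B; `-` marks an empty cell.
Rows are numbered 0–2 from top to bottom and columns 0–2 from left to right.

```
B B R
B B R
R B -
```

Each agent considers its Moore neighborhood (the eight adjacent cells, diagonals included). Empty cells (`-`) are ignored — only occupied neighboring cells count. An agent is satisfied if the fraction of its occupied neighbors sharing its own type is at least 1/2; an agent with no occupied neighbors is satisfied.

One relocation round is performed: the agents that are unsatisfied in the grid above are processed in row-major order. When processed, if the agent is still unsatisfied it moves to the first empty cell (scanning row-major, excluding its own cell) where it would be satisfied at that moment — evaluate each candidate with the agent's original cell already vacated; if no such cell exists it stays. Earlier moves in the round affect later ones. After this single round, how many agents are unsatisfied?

Initially unsatisfied (in order): (0,2), (1,2), (2,0).
  (0,2): no empty cell satisfies it; stays.
  (1,2): no empty cell satisfies it; stays.
  (2,0): no empty cell satisfies it; stays.
Resulting grid:
B B R
B B R
R B -
Unsatisfied now: (0,2), (1,2), (2,0).

3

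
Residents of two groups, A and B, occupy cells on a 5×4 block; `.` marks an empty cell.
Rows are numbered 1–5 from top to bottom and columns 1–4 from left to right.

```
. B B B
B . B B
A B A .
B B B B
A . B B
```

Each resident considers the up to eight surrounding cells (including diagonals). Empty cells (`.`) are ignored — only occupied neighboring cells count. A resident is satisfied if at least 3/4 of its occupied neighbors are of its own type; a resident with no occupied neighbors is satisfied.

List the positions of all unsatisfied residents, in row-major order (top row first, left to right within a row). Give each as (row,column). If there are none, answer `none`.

Row 1: (1,2)B 3/3 satisfied · (1,3)B 4/4 satisfied · (1,4)B 3/3 satisfied
Row 2: (2,1)B 2/3 not · (2,3)B 5/6 satisfied · (2,4)B 3/4 satisfied
Row 3: (3,1)A 0/4 not · (3,2)B 5/7 not · (3,3)A 0/6 not
Row 4: (4,1)B 2/4 not · (4,2)B 4/7 not · (4,3)B 5/6 satisfied · (4,4)B 3/4 satisfied
Row 5: (5,1)A 0/2 not · (5,3)B 4/4 satisfied · (5,4)B 3/3 satisfied

(2,1), (3,1), (3,2), (3,3), (4,1), (4,2), (5,1)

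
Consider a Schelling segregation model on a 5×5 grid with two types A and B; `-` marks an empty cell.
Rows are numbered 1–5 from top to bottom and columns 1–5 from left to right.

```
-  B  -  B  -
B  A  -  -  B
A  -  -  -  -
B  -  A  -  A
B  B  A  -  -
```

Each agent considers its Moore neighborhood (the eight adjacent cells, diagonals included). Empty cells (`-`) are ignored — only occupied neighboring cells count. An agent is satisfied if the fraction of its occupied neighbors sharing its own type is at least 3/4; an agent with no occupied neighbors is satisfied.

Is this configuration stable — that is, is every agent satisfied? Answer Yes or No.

(1,2)B 1/2 not
(1,4)B 1/1 satisfied
(2,1)B 1/3 not
(2,2)A 1/3 not
(2,5)B 1/1 satisfied
(3,1)A 1/3 not
(4,1)B 2/3 not
(4,3)A 1/2 not
(4,5)A 0/0 satisfied
(5,1)B 2/2 satisfied
(5,2)B 2/4 not
(5,3)A 1/2 not
For instance (1,2) has only 1/2 same-type neighbors, below 3/4.

No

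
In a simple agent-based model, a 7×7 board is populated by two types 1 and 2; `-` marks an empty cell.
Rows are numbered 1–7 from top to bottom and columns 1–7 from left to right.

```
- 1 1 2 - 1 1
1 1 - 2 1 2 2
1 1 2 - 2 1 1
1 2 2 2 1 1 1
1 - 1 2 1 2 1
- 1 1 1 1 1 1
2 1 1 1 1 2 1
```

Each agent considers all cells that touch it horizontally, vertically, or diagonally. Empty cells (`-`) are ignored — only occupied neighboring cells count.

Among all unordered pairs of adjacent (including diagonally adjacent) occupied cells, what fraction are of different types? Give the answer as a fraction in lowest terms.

Scan each occupied cell's neighbors to the right and below (and the two forward diagonals) so each pair is counted once.
From row 1: 7 unlike of 14 pairs (running 7/14).
From row 2: 8 unlike of 18 pairs (running 15/32).
From row 3: 7 unlike of 20 pairs (running 22/52).
From row 4: 11 unlike of 22 pairs (running 33/74).
From row 5: 10 unlike of 19 pairs (running 43/93).
From row 6: 4 unlike of 22 pairs (running 47/115).
From row 7: 3 unlike of 6 pairs (running 50/121).
Total adjacent occupied pairs: 121; unlike-type pairs: 50.
50/121 is already in lowest terms.

50/121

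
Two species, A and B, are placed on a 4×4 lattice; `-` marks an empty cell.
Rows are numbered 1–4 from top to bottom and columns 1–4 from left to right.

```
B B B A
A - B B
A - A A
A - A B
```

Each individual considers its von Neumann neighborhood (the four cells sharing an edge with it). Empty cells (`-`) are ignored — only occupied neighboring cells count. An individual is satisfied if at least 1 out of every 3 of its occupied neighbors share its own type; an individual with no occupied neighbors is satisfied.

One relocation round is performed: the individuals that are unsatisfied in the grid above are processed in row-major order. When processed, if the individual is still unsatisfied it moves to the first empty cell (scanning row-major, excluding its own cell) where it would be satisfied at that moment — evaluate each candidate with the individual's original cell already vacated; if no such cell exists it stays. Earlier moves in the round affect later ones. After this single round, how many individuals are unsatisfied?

0

Initially unsatisfied (in order): (1,4), (4,4).
  (1,4) → (2,2).
  (4,4) → (1,4).
Resulting grid:
B B B B
A A B B
A - A A
A - A -
All satisfied now.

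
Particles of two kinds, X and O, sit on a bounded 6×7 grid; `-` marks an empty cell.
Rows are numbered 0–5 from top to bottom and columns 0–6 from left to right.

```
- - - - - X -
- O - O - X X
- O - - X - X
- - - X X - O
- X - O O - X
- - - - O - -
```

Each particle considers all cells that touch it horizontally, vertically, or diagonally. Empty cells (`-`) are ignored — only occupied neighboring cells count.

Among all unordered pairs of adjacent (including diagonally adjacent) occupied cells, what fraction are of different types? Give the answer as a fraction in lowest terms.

7/20

Scan each occupied cell's neighbors to the right and below (and the two forward diagonals) so each pair is counted once.
From row 0: 0 unlike of 2 pairs (running 0/2).
From row 1: 1 unlike of 6 pairs (running 1/8).
From row 2: 1 unlike of 3 pairs (running 2/11).
From row 3: 5 unlike of 6 pairs (running 7/17).
From row 4: 0 unlike of 3 pairs (running 7/20).
Total adjacent occupied pairs: 20; unlike-type pairs: 7.
7/20 is already in lowest terms.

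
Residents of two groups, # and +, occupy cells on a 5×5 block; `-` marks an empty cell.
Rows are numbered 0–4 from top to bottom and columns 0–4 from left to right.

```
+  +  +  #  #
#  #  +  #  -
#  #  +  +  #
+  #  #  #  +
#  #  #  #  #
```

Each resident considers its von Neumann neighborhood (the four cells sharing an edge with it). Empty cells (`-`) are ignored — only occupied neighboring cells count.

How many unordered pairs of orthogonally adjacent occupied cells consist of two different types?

16

Scan each occupied cell's neighbors to the right and below so each pair is counted once.
From row 0: 3 unlike of 8 pairs (running 3/8).
From row 1: 3 unlike of 7 pairs (running 6/15).
From row 2: 6 unlike of 9 pairs (running 12/24).
From row 3: 4 unlike of 9 pairs (running 16/33).
From row 4: 0 unlike of 4 pairs (running 16/37).
Total adjacent occupied pairs: 37; unlike-type pairs: 16.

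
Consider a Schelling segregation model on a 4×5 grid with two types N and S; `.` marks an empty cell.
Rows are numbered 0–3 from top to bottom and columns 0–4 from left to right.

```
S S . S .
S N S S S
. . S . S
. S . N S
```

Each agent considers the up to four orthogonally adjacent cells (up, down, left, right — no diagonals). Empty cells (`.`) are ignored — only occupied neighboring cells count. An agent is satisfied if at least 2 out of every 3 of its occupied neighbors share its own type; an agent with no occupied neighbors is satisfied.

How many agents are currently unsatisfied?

5

(0,0)S 2/2 satisfied
(0,1)S 1/2 not
(0,3)S 1/1 satisfied
(1,0)S 1/2 not
(1,1)N 0/3 not
(1,2)S 2/3 satisfied
(1,3)S 3/3 satisfied
(1,4)S 2/2 satisfied
(2,2)S 1/1 satisfied
(2,4)S 2/2 satisfied
(3,1)S 0/0 satisfied
(3,3)N 0/1 not
(3,4)S 1/2 not
Unsatisfied: (0,1), (1,0), (1,1), (3,3), (3,4) — 5 in total.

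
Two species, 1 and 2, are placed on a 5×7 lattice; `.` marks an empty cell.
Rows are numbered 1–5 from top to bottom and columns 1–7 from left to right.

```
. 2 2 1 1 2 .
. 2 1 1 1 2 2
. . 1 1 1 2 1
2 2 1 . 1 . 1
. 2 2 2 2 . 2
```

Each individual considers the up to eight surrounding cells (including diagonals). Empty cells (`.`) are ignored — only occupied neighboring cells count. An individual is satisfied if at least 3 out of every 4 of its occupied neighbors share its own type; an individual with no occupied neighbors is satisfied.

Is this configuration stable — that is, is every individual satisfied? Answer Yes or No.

No

(1,2)2 2/3 unhappy
(1,3)2 2/5 unhappy
(1,4)1 4/5 ok
(1,5)1 3/5 unhappy
(1,6)2 2/4 unhappy
(2,2)2 2/4 unhappy
(2,3)1 4/7 unhappy
(2,4)1 7/8 ok
(2,5)1 5/8 unhappy
(2,6)2 3/7 unhappy
(2,7)2 3/4 ok
(3,3)1 4/6 unhappy
(3,4)1 7/7 ok
(3,5)1 4/6 unhappy
(3,6)2 2/7 unhappy
(3,7)1 1/4 unhappy
(4,1)2 2/2 ok
(4,2)2 3/5 unhappy
(4,3)1 2/6 unhappy
(4,5)1 2/5 unhappy
(4,7)1 1/3 unhappy
(5,2)2 3/4 ok
(5,3)2 3/4 ok
(5,4)2 2/4 unhappy
(5,5)2 1/2 unhappy
(5,7)2 0/1 unhappy
For instance (1,2) has only 2/3 same-type neighbors, below 3/4.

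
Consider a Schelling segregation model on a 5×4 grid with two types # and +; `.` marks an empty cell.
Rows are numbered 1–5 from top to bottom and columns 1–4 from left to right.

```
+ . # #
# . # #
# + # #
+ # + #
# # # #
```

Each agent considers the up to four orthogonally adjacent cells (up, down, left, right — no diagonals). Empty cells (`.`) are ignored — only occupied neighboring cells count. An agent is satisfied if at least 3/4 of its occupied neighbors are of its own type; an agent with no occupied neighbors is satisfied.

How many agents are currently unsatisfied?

Row 1: (1,1)+ 0/1 unhappy · (1,3)# 2/2 ok · (1,4)# 2/2 ok
Row 2: (2,1)# 1/2 unhappy · (2,3)# 3/3 ok · (2,4)# 3/3 ok
Row 3: (3,1)# 1/3 unhappy · (3,2)+ 0/3 unhappy · (3,3)# 2/4 unhappy · (3,4)# 3/3 ok
Row 4: (4,1)+ 0/3 unhappy · (4,2)# 1/4 unhappy · (4,3)+ 0/4 unhappy · (4,4)# 2/3 unhappy
Row 5: (5,1)# 1/2 unhappy · (5,2)# 3/3 ok · (5,3)# 2/3 unhappy · (5,4)# 2/2 ok
Unsatisfied: (1,1), (2,1), (3,1), (3,2), (3,3), (4,1), (4,2), (4,3), (4,4), (5,1), (5,3) — 11 in total.

11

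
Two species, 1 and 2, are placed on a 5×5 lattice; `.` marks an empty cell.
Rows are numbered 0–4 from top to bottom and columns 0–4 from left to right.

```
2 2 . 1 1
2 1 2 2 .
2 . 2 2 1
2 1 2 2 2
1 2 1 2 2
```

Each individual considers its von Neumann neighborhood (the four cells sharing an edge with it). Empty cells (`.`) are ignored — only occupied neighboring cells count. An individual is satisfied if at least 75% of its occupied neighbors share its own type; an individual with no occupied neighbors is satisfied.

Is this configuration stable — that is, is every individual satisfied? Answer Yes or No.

Row 0: (0,0)2 2/2 satisfied · (0,1)2 1/2 not · (0,3)1 1/2 not · (0,4)1 1/1 satisfied
Row 1: (1,0)2 2/3 not · (1,1)1 0/3 not · (1,2)2 2/3 not · (1,3)2 2/3 not
Row 2: (2,0)2 2/2 satisfied · (2,2)2 3/3 satisfied · (2,3)2 3/4 satisfied · (2,4)1 0/2 not
Row 3: (3,0)2 1/3 not · (3,1)1 0/3 not · (3,2)2 2/4 not · (3,3)2 4/4 satisfied · (3,4)2 2/3 not
Row 4: (4,0)1 0/2 not · (4,1)2 0/3 not · (4,2)1 0/3 not · (4,3)2 2/3 not · (4,4)2 2/2 satisfied
For instance (0,1) has only 1/2 same-type neighbors, below 3/4.

No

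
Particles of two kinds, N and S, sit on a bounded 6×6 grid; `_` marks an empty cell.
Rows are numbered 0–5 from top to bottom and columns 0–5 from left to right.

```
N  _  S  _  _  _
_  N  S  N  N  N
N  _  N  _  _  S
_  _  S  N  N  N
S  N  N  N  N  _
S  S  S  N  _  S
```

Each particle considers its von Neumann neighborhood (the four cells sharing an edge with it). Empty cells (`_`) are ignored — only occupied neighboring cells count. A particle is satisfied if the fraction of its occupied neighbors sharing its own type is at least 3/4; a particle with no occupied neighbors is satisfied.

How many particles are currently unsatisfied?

(0,0)N 0/0 ok
(0,2)S 1/1 ok
(1,1)N 0/1 unhappy
(1,2)S 1/4 unhappy
(1,3)N 1/2 unhappy
(1,4)N 2/2 ok
(1,5)N 1/2 unhappy
(2,0)N 0/0 ok
(2,2)N 0/2 unhappy
(2,5)S 0/2 unhappy
(3,2)S 0/3 unhappy
(3,3)N 2/3 unhappy
(3,4)N 3/3 ok
(3,5)N 1/2 unhappy
(4,0)S 1/2 unhappy
(4,1)N 1/3 unhappy
(4,2)N 2/4 unhappy
(4,3)N 4/4 ok
(4,4)N 2/2 ok
(5,0)S 2/2 ok
(5,1)S 2/3 unhappy
(5,2)S 1/3 unhappy
(5,3)N 1/2 unhappy
(5,5)S 0/0 ok
Unsatisfied: (1,1), (1,2), (1,3), (1,5), (2,2), (2,5), (3,2), (3,3), (3,5), (4,0), (4,1), (4,2), (5,1), (5,2), (5,3) — 15 in total.

15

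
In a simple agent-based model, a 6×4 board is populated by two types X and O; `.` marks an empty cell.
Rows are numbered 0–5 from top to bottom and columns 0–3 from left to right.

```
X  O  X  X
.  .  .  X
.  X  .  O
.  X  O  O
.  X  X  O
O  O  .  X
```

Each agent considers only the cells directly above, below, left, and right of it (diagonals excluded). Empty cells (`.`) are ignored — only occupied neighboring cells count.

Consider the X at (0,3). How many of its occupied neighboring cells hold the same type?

2

Occupied neighbors of (0,3): (1,3)=X, (0,2)=X.
Same type (X): 2 of 2.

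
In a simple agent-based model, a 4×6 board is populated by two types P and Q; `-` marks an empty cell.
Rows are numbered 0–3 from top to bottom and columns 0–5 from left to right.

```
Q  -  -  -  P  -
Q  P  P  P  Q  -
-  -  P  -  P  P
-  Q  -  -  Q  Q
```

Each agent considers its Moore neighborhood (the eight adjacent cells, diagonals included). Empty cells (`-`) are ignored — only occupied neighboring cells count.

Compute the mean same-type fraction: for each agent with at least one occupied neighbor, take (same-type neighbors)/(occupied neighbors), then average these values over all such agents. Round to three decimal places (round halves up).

0.451

Row 0: (0,0)Q 1/2 · (0,4)P 1/2
Row 1: (1,0)Q 1/2 · (1,1)P 2/4 · (1,2)P 3/3 · (1,3)P 4/5 · (1,4)Q 0/4
Row 2: (2,2)P 3/4 · (2,4)P 2/5 · (2,5)P 1/4
Row 3: (3,1)Q 0/1 · (3,4)Q 1/3 · (3,5)Q 1/3
Sum over 13 agents: 1/2 + 1/2 + 1/2 + 2/4 + 3/3 + 4/5 + 0/4 + 3/4 + 2/5 + 1/4 + 0/1 + 1/3 + 1/3 = 88/15; mean = 88/15 ÷ 13 = 88/195 = 0.451282… → 0.451.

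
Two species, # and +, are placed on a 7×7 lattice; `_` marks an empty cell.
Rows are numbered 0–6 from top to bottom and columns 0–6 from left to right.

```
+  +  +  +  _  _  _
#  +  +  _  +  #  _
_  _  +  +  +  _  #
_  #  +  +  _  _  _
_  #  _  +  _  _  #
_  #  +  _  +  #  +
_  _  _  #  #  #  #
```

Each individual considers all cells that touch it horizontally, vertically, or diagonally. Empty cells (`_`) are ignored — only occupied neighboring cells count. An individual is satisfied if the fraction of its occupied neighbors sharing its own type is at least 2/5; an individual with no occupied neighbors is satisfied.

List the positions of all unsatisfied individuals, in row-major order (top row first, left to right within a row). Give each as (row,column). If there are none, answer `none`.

(1,0), (1,5), (3,1), (5,2), (5,4), (5,6), (6,3)

(0,0)+ 2/3 ok
(0,1)+ 4/5 ok
(0,2)+ 4/4 ok
(0,3)+ 3/3 ok
(1,0)# 0/3 unhappy
(1,1)+ 5/6 ok
(1,2)+ 6/6 ok
(1,4)+ 3/4 ok
(1,5)# 1/3 unhappy
(2,2)+ 5/6 ok
(2,3)+ 6/6 ok
(2,4)+ 3/4 ok
(2,6)# 1/1 ok
(3,1)# 1/3 unhappy
(3,2)+ 4/6 ok
(3,3)+ 5/5 ok
(4,1)# 2/4 ok
(4,3)+ 4/4 ok
(4,6)# 1/2 ok
(5,1)# 1/2 ok
(5,2)+ 1/4 unhappy
(5,4)+ 1/5 unhappy
(5,5)# 4/6 ok
(5,6)+ 0/4 unhappy
(6,3)# 1/3 unhappy
(6,4)# 3/4 ok
(6,5)# 3/5 ok
(6,6)# 2/3 ok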